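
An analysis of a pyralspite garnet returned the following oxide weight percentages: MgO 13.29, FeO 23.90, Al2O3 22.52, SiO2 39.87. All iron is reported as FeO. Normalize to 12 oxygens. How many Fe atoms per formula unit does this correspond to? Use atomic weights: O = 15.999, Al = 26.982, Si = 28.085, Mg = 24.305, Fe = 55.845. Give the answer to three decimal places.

1.505 Fe apfu

13.29 wt% MgO ÷ 40.304 g/mol = 0.32974 mol, giving 0.32974 Mg and 0.32974 O.
23.90 wt% FeO ÷ 71.844 g/mol = 0.33267 mol, giving 0.33267 Fe and 0.33267 O.
22.52 wt% Al2O3 ÷ 101.961 g/mol = 0.22087 mol, giving 0.44174 Al and 0.66261 O.
39.87 wt% SiO2 ÷ 60.083 g/mol = 0.66358 mol, giving 0.66358 Si and 1.32716 O.
Oxygen sums to 2.65218; scaling by 12/2.65218 = 4.52458 puts the formula on 12 O.
Fe: 0.33267 × 4.52458 = 1.505 atoms per formula unit.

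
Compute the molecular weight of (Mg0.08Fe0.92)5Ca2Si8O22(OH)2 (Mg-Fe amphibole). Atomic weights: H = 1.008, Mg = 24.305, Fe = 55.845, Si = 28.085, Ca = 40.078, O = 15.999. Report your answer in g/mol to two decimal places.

957.44 g/mol

The formula mass is the sum 0.40·24.305 + 4.60·55.845 + 2·40.078 + 8·28.085 + 24·15.999 + 2·1.008.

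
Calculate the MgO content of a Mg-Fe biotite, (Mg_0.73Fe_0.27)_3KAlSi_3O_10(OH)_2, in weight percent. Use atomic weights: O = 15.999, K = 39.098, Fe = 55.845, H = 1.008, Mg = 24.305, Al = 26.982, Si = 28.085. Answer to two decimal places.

19.93 wt%

Formula mass = 442.801 g/mol.
2.19 Mg → 2.1900 mol MgO per formula unit; M(MgO) = 40.304, so MgO mass = 88.266 g.
88.266/442.801 × 100 = 19.93 wt%.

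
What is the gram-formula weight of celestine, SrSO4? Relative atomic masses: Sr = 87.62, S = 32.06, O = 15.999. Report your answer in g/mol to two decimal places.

The formula mass is the sum 1·87.62 + 1·32.06 + 4·15.999.

183.68 g/mol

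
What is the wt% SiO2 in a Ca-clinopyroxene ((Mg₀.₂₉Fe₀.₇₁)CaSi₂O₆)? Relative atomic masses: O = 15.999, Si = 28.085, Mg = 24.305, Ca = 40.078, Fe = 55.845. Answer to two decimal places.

Formula mass = 238.940 g/mol.
2 Si → 2.0000 mol SiO2 per formula unit; M(SiO2) = 60.083, so SiO2 mass = 120.166 g.
120.166/238.940 × 100 = 50.29 wt%.

50.29 wt%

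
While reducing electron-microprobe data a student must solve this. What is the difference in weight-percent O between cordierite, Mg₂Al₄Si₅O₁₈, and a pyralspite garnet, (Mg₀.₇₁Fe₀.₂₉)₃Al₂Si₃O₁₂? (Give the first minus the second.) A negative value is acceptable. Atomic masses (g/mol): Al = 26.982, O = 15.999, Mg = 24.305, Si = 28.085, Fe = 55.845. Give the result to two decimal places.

O in Mg₂Al₄Si₅O₁₈: molar mass 584.945 g/mol; 18×15.999 = 287.982 g → 49.23 wt%.
O in (Mg₀.₇₁Fe₀.₂₉)₃Al₂Si₃O₁₂: molar mass 430.562 g/mol; 12×15.999 = 191.988 g → 44.59 wt%.
Difference = 49.23 − 44.59 = 4.64 percentage points.

4.64 percentage points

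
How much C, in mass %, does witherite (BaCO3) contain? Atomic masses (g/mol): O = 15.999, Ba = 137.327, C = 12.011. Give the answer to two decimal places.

M(BaCO3) = 197.335 g/mol.
C contributes 1 × 12.011 = 12.011 g per mole.
12.011/197.335 = 0.0609 → 6.09%.

6.09 mass %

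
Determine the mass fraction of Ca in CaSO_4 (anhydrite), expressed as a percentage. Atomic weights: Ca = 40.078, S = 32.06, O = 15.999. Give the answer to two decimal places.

29.44 weight percent

Formula mass = 1×40.078 + 1×32.06 + 4×15.999 = 136.134 g/mol, of which 40.078 g is Ca.
So Ca makes up 40.078/136.134 = 0.2944 of the mass, i.e. 29.44%.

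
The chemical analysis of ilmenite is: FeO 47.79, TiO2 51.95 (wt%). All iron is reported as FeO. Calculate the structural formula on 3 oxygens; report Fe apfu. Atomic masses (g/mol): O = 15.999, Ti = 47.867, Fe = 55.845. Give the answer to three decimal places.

1.015 Fe apfu

FeO: 47.79/71.844 = 0.66519 mol → 0.66519 mol Fe, 0.66519 mol O.
TiO2: 51.95/79.865 = 0.65047 mol → 0.65047 mol Ti, 1.30094 mol O.
Total oxygen = 1.96613 mol. Normalization factor = 3/1.96613 = 1.52584.
Fe per 3 O = 0.66519 × 1.52584 = 1.015.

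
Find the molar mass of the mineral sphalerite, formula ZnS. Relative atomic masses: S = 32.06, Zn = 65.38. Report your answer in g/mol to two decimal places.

97.44 g/mol

M = 1×65.38 + 1×32.06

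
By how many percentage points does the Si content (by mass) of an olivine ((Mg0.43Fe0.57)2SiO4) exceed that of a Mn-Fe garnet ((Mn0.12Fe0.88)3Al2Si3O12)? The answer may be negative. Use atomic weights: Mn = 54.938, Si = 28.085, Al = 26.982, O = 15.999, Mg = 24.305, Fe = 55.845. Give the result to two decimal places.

-1.04 percentage points

First mineral: 28.085 g Si in 176.647 g formula = 15.90 wt% Si.
Second mineral: 84.255 g Si in 497.415 g formula = 16.94 wt% Si.
15.90% − 16.94% gives a difference of -1.04 percentage points.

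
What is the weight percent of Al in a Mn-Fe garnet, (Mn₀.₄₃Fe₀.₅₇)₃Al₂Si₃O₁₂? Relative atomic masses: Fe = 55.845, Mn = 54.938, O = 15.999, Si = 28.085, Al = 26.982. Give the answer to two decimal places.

Formula mass = 1.29×54.938 + 1.71×55.845 + 2×26.982 + 3×28.085 + 12×15.999 = 496.572 g/mol, of which 53.964 g is Al.
So Al makes up 53.964/496.572 = 0.1087 of the mass, i.e. 10.87%.

10.87 wt%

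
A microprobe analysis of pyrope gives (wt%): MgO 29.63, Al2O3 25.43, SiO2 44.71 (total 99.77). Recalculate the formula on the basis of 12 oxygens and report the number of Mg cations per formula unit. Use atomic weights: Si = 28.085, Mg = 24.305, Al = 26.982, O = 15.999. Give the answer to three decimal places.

2.969 Mg apfu

29.63 wt% MgO ÷ 40.304 g/mol = 0.73516 mol, giving 0.73516 Mg and 0.73516 O.
25.43 wt% Al2O3 ÷ 101.961 g/mol = 0.24941 mol, giving 0.49882 Al and 0.74823 O.
44.71 wt% SiO2 ÷ 60.083 g/mol = 0.74414 mol, giving 0.74414 Si and 1.48828 O.
Oxygen sums to 2.97167; scaling by 12/2.97167 = 4.03813 puts the formula on 12 O.
Mg: 0.73516 × 4.03813 = 2.969 atoms per formula unit.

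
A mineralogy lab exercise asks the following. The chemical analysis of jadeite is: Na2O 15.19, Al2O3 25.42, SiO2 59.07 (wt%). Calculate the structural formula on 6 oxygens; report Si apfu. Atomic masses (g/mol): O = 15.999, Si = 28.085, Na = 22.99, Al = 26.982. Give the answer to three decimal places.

15.19 wt% Na2O ÷ 61.979 g/mol = 0.24508 mol, giving 0.49016 Na and 0.24508 O.
25.42 wt% Al2O3 ÷ 101.961 g/mol = 0.24931 mol, giving 0.49862 Al and 0.74793 O.
59.07 wt% SiO2 ÷ 60.083 g/mol = 0.98314 mol, giving 0.98314 Si and 1.96628 O.
Oxygen sums to 2.95929; scaling by 6/2.95929 = 2.02751 puts the formula on 6 O.
Si: 0.98314 × 2.02751 = 1.993 atoms per formula unit.

1.993 Si apfu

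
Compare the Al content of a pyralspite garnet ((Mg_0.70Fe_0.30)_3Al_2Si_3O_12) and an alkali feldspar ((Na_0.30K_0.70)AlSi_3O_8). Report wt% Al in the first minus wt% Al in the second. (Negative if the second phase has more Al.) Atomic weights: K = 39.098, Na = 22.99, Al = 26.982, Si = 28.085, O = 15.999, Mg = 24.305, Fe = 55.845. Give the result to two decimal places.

Al in (Mg_0.70Fe_0.30)_3Al_2Si_3O_12: molar mass 431.508 g/mol; 2×26.982 = 53.964 g → 12.51 wt%.
Al in (Na_0.30K_0.70)AlSi_3O_8: molar mass 273.495 g/mol; 1×26.982 = 26.982 g → 9.87 wt%.
Difference = 12.51 − 9.87 = 2.64 percentage points.

2.64 percentage points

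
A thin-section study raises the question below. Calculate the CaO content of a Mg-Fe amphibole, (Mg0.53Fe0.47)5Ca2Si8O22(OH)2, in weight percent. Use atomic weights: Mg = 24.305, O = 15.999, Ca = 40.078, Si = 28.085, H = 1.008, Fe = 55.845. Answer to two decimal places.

12.65 wt%

Formula mass = 886.472 g/mol.
2 Ca → 2.0000 mol CaO per formula unit; M(CaO) = 56.077, so CaO mass = 112.154 g.
112.154/886.472 × 100 = 12.65 wt%.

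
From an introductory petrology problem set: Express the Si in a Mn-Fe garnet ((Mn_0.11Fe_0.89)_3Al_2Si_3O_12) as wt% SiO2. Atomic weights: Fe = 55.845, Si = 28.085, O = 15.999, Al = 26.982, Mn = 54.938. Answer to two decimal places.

Formula mass = 497.443 g/mol.
3 Si → 3.0000 mol SiO2 per formula unit; M(SiO2) = 60.083, so SiO2 mass = 180.249 g.
180.249/497.443 × 100 = 36.24 wt%.

36.24 wt%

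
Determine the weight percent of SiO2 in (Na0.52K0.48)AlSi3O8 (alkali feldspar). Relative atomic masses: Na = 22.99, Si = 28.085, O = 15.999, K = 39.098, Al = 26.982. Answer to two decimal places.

66.77 wt%

Formula mass = 269.951 g/mol.
3 Si → 3.0000 mol SiO2 per formula unit; M(SiO2) = 60.083, so SiO2 mass = 180.249 g.
180.249/269.951 × 100 = 66.77 wt%.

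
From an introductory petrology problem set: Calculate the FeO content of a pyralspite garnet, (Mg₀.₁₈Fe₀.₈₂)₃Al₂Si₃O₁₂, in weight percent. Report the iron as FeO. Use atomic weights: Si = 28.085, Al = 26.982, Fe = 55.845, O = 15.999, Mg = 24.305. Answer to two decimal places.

Formula mass = 480.710 g/mol.
2.46 Fe → 2.4600 mol FeO per formula unit; M(FeO) = 71.844, so FeO mass = 176.736 g.
176.736/480.710 × 100 = 36.77 wt%.

36.77 wt%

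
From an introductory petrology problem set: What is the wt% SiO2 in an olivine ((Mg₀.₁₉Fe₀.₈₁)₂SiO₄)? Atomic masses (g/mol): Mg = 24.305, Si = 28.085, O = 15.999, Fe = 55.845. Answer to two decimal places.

31.33 wt%

Formula mass = 191.786 g/mol.
1 Si → 1.0000 mol SiO2 per formula unit; M(SiO2) = 60.083, so SiO2 mass = 60.083 g.
60.083/191.786 × 100 = 31.33 wt%.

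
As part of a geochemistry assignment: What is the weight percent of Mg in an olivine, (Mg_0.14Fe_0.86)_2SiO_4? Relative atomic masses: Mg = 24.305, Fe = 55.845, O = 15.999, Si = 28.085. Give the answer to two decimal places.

3.49 mass %

Molar mass of (Mg_0.14Fe_0.86)_2SiO_4: 0.28·24.305 + 1.72·55.845 + 1·28.085 + 4·15.999 = 194.940 g/mol.
Mass of Mg per formula unit: 0.28 × 24.305 = 6.805 g.
Weight fraction Mg = 6.805 / 194.940 = 0.0349.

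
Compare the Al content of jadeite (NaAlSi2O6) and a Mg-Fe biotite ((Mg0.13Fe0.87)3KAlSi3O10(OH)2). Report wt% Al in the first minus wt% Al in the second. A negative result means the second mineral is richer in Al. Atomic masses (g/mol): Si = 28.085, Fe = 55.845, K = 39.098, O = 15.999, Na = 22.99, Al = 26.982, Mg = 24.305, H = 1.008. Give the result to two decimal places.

First mineral: 26.982 g Al in 202.136 g formula = 13.35 wt% Al.
Second mineral: 26.982 g Al in 499.573 g formula = 5.40 wt% Al.
13.35% − 5.40% gives a difference of 7.95 percentage points.

7.95 percentage points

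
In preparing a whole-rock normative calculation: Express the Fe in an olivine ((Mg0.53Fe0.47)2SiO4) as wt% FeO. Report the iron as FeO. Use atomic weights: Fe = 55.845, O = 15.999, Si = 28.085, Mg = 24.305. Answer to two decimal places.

Formula mass = 170.339 g/mol.
0.94 Fe → 0.9400 mol FeO per formula unit; M(FeO) = 71.844, so FeO mass = 67.533 g.
67.533/170.339 × 100 = 39.65 wt%.

39.65 wt%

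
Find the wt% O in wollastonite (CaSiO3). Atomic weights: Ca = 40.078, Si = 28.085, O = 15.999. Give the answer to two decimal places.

41.32 mass %

Molar mass of CaSiO3: 1*40.078 + 1*28.085 + 3*15.999 = 116.160 g/mol.
Mass of O per formula unit: 3 × 15.999 = 47.997 g.
Weight fraction O = 47.997 / 116.160 = 0.4132.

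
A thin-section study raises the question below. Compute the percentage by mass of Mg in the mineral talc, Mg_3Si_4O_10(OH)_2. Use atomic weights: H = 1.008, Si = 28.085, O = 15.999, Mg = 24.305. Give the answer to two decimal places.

M(Mg_3Si_4O_10(OH)_2) = 379.259 g/mol.
Mg contributes 3 × 24.305 = 72.915 g per mole.
72.915/379.259 = 0.1923 → 19.23%.

19.23 weight percent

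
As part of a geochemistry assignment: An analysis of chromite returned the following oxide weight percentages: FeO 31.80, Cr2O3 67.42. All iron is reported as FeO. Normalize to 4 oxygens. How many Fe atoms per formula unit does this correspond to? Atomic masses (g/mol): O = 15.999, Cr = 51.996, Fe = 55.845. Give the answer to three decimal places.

FeO: 31.80/71.844 = 0.44263 mol → 0.44263 mol Fe, 0.44263 mol O.
Cr2O3: 67.42/151.989 = 0.44358 mol → 0.88716 mol Cr, 1.33074 mol O.
Total oxygen = 1.77337 mol. Normalization factor = 4/1.77337 = 2.25559.
Fe per 4 O = 0.44263 × 2.25559 = 0.998.

0.998 Fe apfu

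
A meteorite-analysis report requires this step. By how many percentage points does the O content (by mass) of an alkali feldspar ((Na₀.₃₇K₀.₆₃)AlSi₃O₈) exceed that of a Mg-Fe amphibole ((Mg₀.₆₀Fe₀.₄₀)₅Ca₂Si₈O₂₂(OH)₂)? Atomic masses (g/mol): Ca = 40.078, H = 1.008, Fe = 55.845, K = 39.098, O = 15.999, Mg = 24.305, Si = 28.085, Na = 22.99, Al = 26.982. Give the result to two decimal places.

3.13 percentage points

O in (Na₀.₃₇K₀.₆₃)AlSi₃O₈: molar mass 272.367 g/mol; 8×15.999 = 127.992 g → 46.99 wt%.
O in (Mg₀.₆₀Fe₀.₄₀)₅Ca₂Si₈O₂₂(OH)₂: molar mass 875.433 g/mol; 24×15.999 = 383.976 g → 43.86 wt%.
Difference = 46.99 − 43.86 = 3.13 percentage points.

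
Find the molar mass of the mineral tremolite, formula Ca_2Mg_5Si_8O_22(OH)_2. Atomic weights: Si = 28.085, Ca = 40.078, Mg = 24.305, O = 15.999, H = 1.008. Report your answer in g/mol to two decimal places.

Ca: 2 × 40.078 = 80.1560
Mg: 5 × 24.305 = 121.5250
Si: 8 × 28.085 = 224.6800
O: 24 × 15.999 = 383.9760
H: 2 × 1.008 = 2.0160
Summing the contributions gives the formula mass.

812.35 g/mol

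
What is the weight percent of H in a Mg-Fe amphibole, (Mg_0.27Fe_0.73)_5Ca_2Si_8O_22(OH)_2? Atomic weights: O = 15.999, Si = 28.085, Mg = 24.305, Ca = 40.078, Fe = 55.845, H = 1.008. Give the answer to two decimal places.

0.22 weight percent

Formula mass = 1.35×24.305 + 3.65×55.845 + 2×40.078 + 8×28.085 + 24×15.999 + 2×1.008 = 927.474 g/mol, of which 2.016 g is H.
So H makes up 2.016/927.474 = 0.0022 of the mass, i.e. 0.22%.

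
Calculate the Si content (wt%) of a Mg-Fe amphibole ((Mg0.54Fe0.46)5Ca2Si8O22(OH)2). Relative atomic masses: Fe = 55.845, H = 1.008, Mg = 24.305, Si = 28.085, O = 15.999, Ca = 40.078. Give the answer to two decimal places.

25.39 wt%

M((Mg0.54Fe0.46)5Ca2Si8O22(OH)2) = 884.895 g/mol.
Si contributes 8 × 28.085 = 224.680 g per mole.
224.680/884.895 = 0.2539 → 25.39%.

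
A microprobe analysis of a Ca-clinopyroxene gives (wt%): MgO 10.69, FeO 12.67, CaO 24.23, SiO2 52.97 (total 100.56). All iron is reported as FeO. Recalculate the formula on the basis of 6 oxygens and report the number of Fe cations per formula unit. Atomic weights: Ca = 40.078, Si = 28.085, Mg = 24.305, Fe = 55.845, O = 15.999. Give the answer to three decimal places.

0.401 Fe apfu

MgO: 10.69/40.304 = 0.26523 mol → 0.26523 mol Mg, 0.26523 mol O.
FeO: 12.67/71.844 = 0.17635 mol → 0.17635 mol Fe, 0.17635 mol O.
CaO: 24.23/56.077 = 0.43208 mol → 0.43208 mol Ca, 0.43208 mol O.
SiO2: 52.97/60.083 = 0.88161 mol → 0.88161 mol Si, 1.76322 mol O.
Total oxygen = 2.63688 mol. Normalization factor = 6/2.63688 = 2.27542.
Fe per 6 O = 0.17635 × 2.27542 = 0.401.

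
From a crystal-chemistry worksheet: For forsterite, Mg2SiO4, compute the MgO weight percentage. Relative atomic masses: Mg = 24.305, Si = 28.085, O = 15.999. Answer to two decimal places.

57.29 wt%

Formula mass = 140.691 g/mol.
2 Mg → 2.0000 mol MgO per formula unit; M(MgO) = 40.304, so MgO mass = 80.608 g.
80.608/140.691 × 100 = 57.29 wt%.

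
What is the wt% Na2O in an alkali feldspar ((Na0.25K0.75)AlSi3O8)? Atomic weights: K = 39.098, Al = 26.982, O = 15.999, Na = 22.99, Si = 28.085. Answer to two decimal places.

2.82 wt%

Molar mass of (Na0.25K0.75)AlSi3O8 = 0.25·22.99 + 0.75·39.098 + 1·26.982 + 3·28.085 + 8·15.999 = 274.300 g/mol.
Each formula unit contains 0.25 Na, equivalent to 0.25/2 = 0.1250 mol Na2O.
M(Na2O) = 2×22.99 + 1×15.999 = 61.979 g/mol.
Mass of Na2O per formula unit = 0.1250 × 61.979 = 7.747 g.
Na2O wt% = 7.747 / 274.300 × 100 = 2.82%.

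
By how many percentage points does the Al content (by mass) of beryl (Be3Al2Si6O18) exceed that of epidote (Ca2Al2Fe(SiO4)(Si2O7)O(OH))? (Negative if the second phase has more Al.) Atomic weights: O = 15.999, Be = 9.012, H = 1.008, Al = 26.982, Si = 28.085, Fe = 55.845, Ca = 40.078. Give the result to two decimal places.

-1.13 percentage points

M(Be3Al2Si6O18) = 537.492 g/mol, so wt% Al = 53.964/537.492 × 100 = 10.04%.
M(Ca2Al2Fe(SiO4)(Si2O7)O(OH)) = 483.215 g/mol, so wt% Al = 53.964/483.215 × 100 = 11.17%.
10.04 − 11.17 = -1.13 pp.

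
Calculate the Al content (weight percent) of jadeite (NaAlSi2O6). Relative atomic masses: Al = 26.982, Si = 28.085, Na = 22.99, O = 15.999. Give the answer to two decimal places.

M(NaAlSi2O6) = 202.136 g/mol.
Al contributes 1 × 26.982 = 26.982 g per mole.
26.982/202.136 = 0.1335 → 13.35%.

13.35 weight percent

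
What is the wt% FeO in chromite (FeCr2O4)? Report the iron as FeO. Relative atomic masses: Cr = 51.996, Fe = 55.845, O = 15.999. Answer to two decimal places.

M(FeCr2O4) = 223.833 g/mol; M(FeO) = 71.844 g/mol.
Moles FeO per formula unit = 1 Fe ÷ 1 = 1.0000.
FeO fraction = (1.0000 × 71.844) / 223.833 = 71.844/223.833 = 0.3210.

32.10 wt%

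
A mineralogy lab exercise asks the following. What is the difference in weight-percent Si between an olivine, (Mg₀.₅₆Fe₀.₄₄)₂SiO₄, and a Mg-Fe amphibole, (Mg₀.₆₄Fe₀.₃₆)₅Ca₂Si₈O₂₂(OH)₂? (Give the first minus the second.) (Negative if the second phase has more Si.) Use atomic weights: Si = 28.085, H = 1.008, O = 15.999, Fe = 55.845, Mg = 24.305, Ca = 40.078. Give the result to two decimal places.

-9.18 percentage points

Si in (Mg₀.₅₆Fe₀.₄₄)₂SiO₄: molar mass 168.446 g/mol; 1×28.085 = 28.085 g → 16.67 wt%.
Si in (Mg₀.₆₄Fe₀.₃₆)₅Ca₂Si₈O₂₂(OH)₂: molar mass 869.125 g/mol; 8×28.085 = 224.680 g → 25.85 wt%.
Difference = 16.67 − 25.85 = -9.18 percentage points.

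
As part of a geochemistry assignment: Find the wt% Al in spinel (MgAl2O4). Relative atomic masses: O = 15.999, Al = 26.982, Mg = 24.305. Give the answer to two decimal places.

M(MgAl2O4) = 142.265 g/mol.
Al contributes 2 × 26.982 = 53.964 g per mole.
53.964/142.265 = 0.3793 → 37.93%.

37.93 weight percent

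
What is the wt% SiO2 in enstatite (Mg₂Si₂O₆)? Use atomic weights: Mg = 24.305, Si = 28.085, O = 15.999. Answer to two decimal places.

Molar mass of Mg₂Si₂O₆ = 2×24.305 + 2×28.085 + 6×15.999 = 200.774 g/mol.
Each formula unit contains 2 Si, equivalent to 2/1 = 2.0000 mol SiO2.
M(SiO2) = 1×28.085 + 2×15.999 = 60.083 g/mol.
Mass of SiO2 per formula unit = 2.0000 × 60.083 = 120.166 g.
SiO2 wt% = 120.166 / 200.774 × 100 = 59.85%.

59.85 wt%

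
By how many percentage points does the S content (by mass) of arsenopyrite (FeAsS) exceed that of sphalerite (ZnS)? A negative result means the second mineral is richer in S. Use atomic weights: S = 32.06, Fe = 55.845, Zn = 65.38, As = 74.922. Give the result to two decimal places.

First mineral: 32.060 g S in 162.827 g formula = 19.69 wt% S.
Second mineral: 32.060 g S in 97.440 g formula = 32.90 wt% S.
19.69% − 32.90% gives a difference of -13.21 percentage points.

-13.21 percentage points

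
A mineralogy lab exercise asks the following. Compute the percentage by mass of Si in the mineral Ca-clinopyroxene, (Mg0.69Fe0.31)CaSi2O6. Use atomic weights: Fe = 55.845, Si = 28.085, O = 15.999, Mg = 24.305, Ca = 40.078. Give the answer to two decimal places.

24.82 wt%

Formula mass = 0.69×24.305 + 0.31×55.845 + 1×40.078 + 2×28.085 + 6×15.999 = 226.324 g/mol, of which 56.170 g is Si.
So Si makes up 56.170/226.324 = 0.2482 of the mass, i.e. 24.82%.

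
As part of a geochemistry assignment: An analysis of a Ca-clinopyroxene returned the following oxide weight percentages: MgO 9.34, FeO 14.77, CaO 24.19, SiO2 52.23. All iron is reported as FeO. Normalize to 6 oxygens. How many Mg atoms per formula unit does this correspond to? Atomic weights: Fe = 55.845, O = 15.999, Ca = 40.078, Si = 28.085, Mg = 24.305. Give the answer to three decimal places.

9.34 wt% MgO ÷ 40.304 g/mol = 0.23174 mol, giving 0.23174 Mg and 0.23174 O.
14.77 wt% FeO ÷ 71.844 g/mol = 0.20558 mol, giving 0.20558 Fe and 0.20558 O.
24.19 wt% CaO ÷ 56.077 g/mol = 0.43137 mol, giving 0.43137 Ca and 0.43137 O.
52.23 wt% SiO2 ÷ 60.083 g/mol = 0.86930 mol, giving 0.86930 Si and 1.73860 O.
Oxygen sums to 2.60729; scaling by 6/2.60729 = 2.30124 puts the formula on 6 O.
Mg: 0.23174 × 2.30124 = 0.533 atoms per formula unit.

0.533 Mg apfu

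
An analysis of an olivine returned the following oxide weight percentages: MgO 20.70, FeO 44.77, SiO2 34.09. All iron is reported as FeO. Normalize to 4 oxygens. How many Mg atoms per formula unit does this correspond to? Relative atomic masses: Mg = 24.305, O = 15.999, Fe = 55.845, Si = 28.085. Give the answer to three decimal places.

0.904 Mg apfu

20.70 wt% MgO ÷ 40.304 g/mol = 0.51360 mol, giving 0.51360 Mg and 0.51360 O.
44.77 wt% FeO ÷ 71.844 g/mol = 0.62316 mol, giving 0.62316 Fe and 0.62316 O.
34.09 wt% SiO2 ÷ 60.083 g/mol = 0.56738 mol, giving 0.56738 Si and 1.13476 O.
Oxygen sums to 2.27152; scaling by 4/2.27152 = 1.76094 puts the formula on 4 O.
Mg: 0.51360 × 1.76094 = 0.904 atoms per formula unit.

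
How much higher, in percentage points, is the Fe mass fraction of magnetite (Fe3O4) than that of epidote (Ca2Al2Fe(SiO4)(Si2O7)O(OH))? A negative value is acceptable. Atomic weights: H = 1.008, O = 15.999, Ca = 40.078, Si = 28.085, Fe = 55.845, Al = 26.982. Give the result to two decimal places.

First mineral: 167.535 g Fe in 231.531 g formula = 72.36 wt% Fe.
Second mineral: 55.845 g Fe in 483.215 g formula = 11.56 wt% Fe.
72.36% − 11.56% gives a difference of 60.80 percentage points.

60.80 percentage points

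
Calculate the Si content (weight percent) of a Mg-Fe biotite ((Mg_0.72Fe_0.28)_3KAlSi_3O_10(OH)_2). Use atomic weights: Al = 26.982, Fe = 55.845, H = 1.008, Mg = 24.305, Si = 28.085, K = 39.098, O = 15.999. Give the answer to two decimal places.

18.99 weight percent

Formula mass = 2.16·24.305 + 0.84·55.845 + 1·39.098 + 1·26.982 + 3·28.085 + 12·15.999 + 2·1.008 = 443.748 g/mol, of which 84.255 g is Si.
So Si makes up 84.255/443.748 = 0.1899 of the mass, i.e. 18.99%.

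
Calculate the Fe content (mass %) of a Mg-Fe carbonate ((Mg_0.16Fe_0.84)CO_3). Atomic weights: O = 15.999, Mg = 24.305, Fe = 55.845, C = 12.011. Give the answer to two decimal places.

42.33 mass %

Molar mass of (Mg_0.16Fe_0.84)CO_3: 0.16·24.305 + 0.84·55.845 + 1·12.011 + 3·15.999 = 110.807 g/mol.
Mass of Fe per formula unit: 0.84 × 55.845 = 46.910 g.
Weight fraction Fe = 46.910 / 110.807 = 0.4233.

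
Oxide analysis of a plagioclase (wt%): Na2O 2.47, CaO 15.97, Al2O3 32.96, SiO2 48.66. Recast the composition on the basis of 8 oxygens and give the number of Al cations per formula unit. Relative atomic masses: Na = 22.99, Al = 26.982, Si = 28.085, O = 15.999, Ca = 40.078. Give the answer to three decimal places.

1.775 Al apfu

Na2O (M=61.979): mol = 0.03985; Na = 0.07970, O = 0.03985.
CaO (M=56.077): mol = 0.28479; Ca = 0.28479, O = 0.28479.
Al2O3 (M=101.961): mol = 0.32326; Al = 0.64652, O = 0.96978.
SiO2 (M=60.083): mol = 0.80988; Si = 0.80988, O = 1.61976.
ΣO = 2.91418; factor = 8/ΣO = 2.74520.
Al apfu = 0.64652 × 2.74520 = 1.775.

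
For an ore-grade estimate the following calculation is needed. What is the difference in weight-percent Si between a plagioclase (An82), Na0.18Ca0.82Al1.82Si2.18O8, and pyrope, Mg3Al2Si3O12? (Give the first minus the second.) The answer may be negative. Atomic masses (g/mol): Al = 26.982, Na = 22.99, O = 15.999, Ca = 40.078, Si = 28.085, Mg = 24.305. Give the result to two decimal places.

First mineral: 61.225 g Si in 275.327 g formula = 22.24 wt% Si.
Second mineral: 84.255 g Si in 403.122 g formula = 20.90 wt% Si.
22.24% − 20.90% gives a difference of 1.34 percentage points.

1.34 percentage points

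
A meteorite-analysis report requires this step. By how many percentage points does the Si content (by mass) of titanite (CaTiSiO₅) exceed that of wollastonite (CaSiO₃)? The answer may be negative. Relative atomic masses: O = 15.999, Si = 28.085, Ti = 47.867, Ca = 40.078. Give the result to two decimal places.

-9.85 percentage points

First mineral: 28.085 g Si in 196.025 g formula = 14.33 wt% Si.
Second mineral: 28.085 g Si in 116.160 g formula = 24.18 wt% Si.
14.33% − 24.18% gives a difference of -9.85 percentage points.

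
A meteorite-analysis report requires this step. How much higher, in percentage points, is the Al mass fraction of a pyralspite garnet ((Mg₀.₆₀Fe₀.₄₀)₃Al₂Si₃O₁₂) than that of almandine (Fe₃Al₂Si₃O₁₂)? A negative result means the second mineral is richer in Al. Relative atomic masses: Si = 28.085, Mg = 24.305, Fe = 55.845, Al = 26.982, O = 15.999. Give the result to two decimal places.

1.40 percentage points

M((Mg₀.₆₀Fe₀.₄₀)₃Al₂Si₃O₁₂) = 440.970 g/mol, so wt% Al = 53.964/440.970 × 100 = 12.24%.
M(Fe₃Al₂Si₃O₁₂) = 497.742 g/mol, so wt% Al = 53.964/497.742 × 100 = 10.84%.
12.24 − 10.84 = 1.40 pp.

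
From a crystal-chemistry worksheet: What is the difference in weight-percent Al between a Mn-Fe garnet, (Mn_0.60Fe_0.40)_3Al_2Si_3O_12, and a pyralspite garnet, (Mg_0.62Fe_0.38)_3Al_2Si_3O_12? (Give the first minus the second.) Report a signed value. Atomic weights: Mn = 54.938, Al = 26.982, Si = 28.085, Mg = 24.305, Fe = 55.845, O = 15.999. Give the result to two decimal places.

First mineral: 53.964 g Al in 496.109 g formula = 10.88 wt% Al.
Second mineral: 53.964 g Al in 439.078 g formula = 12.29 wt% Al.
10.88% − 12.29% gives a difference of -1.41 percentage points.

-1.41 percentage points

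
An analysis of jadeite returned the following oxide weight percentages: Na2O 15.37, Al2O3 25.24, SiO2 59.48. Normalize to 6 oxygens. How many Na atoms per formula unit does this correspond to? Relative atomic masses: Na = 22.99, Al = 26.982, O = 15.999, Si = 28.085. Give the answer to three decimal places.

Na2O: 15.37/61.979 = 0.24799 mol → 0.49598 mol Na, 0.24799 mol O.
Al2O3: 25.24/101.961 = 0.24755 mol → 0.49510 mol Al, 0.74265 mol O.
SiO2: 59.48/60.083 = 0.98996 mol → 0.98996 mol Si, 1.97992 mol O.
Total oxygen = 2.97056 mol. Normalization factor = 6/2.97056 = 2.01982.
Na per 6 O = 0.49598 × 2.01982 = 1.002.

1.002 Na apfu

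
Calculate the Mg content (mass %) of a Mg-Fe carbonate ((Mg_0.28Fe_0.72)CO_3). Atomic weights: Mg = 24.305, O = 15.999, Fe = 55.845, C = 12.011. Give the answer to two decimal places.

6.36 mass %

Formula mass = 0.28×24.305 + 0.72×55.845 + 1×12.011 + 3×15.999 = 107.022 g/mol, of which 6.805 g is Mg.
So Mg makes up 6.805/107.022 = 0.0636 of the mass, i.e. 6.36%.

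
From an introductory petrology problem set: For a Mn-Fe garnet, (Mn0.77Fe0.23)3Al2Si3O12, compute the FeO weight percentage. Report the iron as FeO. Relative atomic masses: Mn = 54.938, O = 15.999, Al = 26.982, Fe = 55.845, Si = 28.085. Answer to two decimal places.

M((Mn0.77Fe0.23)3Al2Si3O12) = 495.647 g/mol; M(FeO) = 71.844 g/mol.
Moles FeO per formula unit = 0.69 Fe ÷ 1 = 0.6900.
FeO fraction = (0.6900 × 71.844) / 495.647 = 49.572/495.647 = 0.1000.

10.00 wt%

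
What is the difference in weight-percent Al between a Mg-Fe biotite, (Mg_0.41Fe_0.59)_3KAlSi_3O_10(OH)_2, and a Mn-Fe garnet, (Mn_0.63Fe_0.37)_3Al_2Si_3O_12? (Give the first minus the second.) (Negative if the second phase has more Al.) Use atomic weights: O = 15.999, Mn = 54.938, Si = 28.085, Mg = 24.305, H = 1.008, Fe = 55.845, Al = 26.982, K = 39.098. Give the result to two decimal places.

Al in (Mg_0.41Fe_0.59)_3KAlSi_3O_10(OH)_2: molar mass 473.080 g/mol; 1×26.982 = 26.982 g → 5.70 wt%.
Al in (Mn_0.63Fe_0.37)_3Al_2Si_3O_12: molar mass 496.028 g/mol; 2×26.982 = 53.964 g → 10.88 wt%.
Difference = 5.70 − 10.88 = -5.18 percentage points.

-5.18 percentage points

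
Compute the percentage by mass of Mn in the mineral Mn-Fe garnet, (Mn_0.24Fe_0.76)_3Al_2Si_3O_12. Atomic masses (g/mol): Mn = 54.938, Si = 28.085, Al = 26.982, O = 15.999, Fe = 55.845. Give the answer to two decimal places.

7.96 wt%

Molar mass of (Mn_0.24Fe_0.76)_3Al_2Si_3O_12: 0.72*54.938 + 2.28*55.845 + 2*26.982 + 3*28.085 + 12*15.999 = 497.089 g/mol.
Mass of Mn per formula unit: 0.72 × 54.938 = 39.555 g.
Weight fraction Mn = 39.555 / 497.089 = 0.0796.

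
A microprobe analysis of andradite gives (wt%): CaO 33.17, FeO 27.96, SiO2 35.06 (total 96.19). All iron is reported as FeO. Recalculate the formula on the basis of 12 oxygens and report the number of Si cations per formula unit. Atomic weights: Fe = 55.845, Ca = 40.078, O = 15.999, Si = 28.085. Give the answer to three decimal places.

CaO: 33.17/56.077 = 0.59151 mol → 0.59151 mol Ca, 0.59151 mol O.
FeO: 27.96/71.844 = 0.38918 mol → 0.38918 mol Fe, 0.38918 mol O.
SiO2: 35.06/60.083 = 0.58353 mol → 0.58353 mol Si, 1.16706 mol O.
Total oxygen = 2.14775 mol. Normalization factor = 12/2.14775 = 5.58724.
Si per 12 O = 0.58353 × 5.58724 = 3.260.

3.260 Si apfu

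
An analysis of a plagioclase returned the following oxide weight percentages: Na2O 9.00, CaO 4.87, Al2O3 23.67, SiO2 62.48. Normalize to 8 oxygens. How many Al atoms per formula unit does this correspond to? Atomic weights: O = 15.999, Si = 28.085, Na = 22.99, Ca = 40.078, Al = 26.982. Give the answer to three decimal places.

Na2O (M=61.979): mol = 0.14521; Na = 0.29042, O = 0.14521.
CaO (M=56.077): mol = 0.08684; Ca = 0.08684, O = 0.08684.
Al2O3 (M=101.961): mol = 0.23215; Al = 0.46430, O = 0.69645.
SiO2 (M=60.083): mol = 1.03989; Si = 1.03989, O = 2.07978.
ΣO = 3.00828; factor = 8/ΣO = 2.65933.
Al apfu = 0.46430 × 2.65933 = 1.235.

1.235 Al apfu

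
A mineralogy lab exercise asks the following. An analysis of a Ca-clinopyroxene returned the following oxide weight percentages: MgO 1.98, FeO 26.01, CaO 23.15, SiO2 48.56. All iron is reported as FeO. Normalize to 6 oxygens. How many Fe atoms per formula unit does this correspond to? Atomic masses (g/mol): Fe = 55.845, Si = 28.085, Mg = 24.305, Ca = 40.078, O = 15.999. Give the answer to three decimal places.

0.890 Fe apfu

MgO (M=40.304): mol = 0.04913; Mg = 0.04913, O = 0.04913.
FeO (M=71.844): mol = 0.36203; Fe = 0.36203, O = 0.36203.
CaO (M=56.077): mol = 0.41283; Ca = 0.41283, O = 0.41283.
SiO2 (M=60.083): mol = 0.80822; Si = 0.80822, O = 1.61644.
ΣO = 2.44043; factor = 6/ΣO = 2.45858.
Fe apfu = 0.36203 × 2.45858 = 0.890.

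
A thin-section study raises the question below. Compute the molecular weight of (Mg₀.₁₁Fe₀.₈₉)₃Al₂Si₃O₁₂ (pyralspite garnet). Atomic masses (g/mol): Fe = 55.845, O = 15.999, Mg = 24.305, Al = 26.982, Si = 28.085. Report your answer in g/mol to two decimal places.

487.33 g/mol

The formula mass is the sum 0.33×24.305 + 2.67×55.845 + 2×26.982 + 3×28.085 + 12×15.999.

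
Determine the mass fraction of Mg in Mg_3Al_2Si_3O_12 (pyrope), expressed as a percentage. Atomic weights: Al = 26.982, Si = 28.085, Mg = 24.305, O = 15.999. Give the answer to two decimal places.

Formula mass = 3*24.305 + 2*26.982 + 3*28.085 + 12*15.999 = 403.122 g/mol, of which 72.915 g is Mg.
So Mg makes up 72.915/403.122 = 0.1809 of the mass, i.e. 18.09%.

18.09 weight percent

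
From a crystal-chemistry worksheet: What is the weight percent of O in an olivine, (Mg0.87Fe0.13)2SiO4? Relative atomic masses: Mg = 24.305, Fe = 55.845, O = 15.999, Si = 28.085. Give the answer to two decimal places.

M((Mg0.87Fe0.13)2SiO4) = 148.891 g/mol.
O contributes 4 × 15.999 = 63.996 g per mole.
63.996/148.891 = 0.4298 → 42.98%.

42.98 mass %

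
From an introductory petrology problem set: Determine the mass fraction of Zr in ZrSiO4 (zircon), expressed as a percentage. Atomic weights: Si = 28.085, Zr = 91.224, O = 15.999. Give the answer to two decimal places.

M(ZrSiO4) = 183.305 g/mol.
Zr contributes 1 × 91.224 = 91.224 g per mole.
91.224/183.305 = 0.4977 → 49.77%.

49.77 mass %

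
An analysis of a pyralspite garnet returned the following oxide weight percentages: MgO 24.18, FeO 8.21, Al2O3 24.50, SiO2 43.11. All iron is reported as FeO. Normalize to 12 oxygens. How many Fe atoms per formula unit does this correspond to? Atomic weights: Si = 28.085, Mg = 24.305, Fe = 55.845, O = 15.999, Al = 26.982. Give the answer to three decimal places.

0.478 Fe apfu

MgO (M=40.304): mol = 0.59994; Mg = 0.59994, O = 0.59994.
FeO (M=71.844): mol = 0.11428; Fe = 0.11428, O = 0.11428.
Al2O3 (M=101.961): mol = 0.24029; Al = 0.48058, O = 0.72087.
SiO2 (M=60.083): mol = 0.71751; Si = 0.71751, O = 1.43502.
ΣO = 2.87011; factor = 12/ΣO = 4.18102.
Fe apfu = 0.11428 × 4.18102 = 0.478.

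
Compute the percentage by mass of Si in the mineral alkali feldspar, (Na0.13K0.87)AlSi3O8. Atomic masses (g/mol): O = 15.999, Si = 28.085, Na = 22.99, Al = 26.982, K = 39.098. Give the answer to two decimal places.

30.50 weight percent

M((Na0.13K0.87)AlSi3O8) = 276.233 g/mol.
Si contributes 3 × 28.085 = 84.255 g per mole.
84.255/276.233 = 0.3050 → 30.50%.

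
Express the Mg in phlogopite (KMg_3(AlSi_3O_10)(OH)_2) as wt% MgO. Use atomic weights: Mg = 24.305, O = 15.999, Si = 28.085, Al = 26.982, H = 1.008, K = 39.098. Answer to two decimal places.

Formula mass = 417.254 g/mol.
3 Mg → 3.0000 mol MgO per formula unit; M(MgO) = 40.304, so MgO mass = 120.912 g.
120.912/417.254 × 100 = 28.98 wt%.

28.98 wt%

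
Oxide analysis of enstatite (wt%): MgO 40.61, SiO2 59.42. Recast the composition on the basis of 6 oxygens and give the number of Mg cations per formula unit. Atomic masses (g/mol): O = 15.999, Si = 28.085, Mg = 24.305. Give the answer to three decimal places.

2.025 Mg apfu

MgO: 40.61/40.304 = 1.00759 mol → 1.00759 mol Mg, 1.00759 mol O.
SiO2: 59.42/60.083 = 0.98897 mol → 0.98897 mol Si, 1.97794 mol O.
Total oxygen = 2.98553 mol. Normalization factor = 6/2.98553 = 2.00969.
Mg per 6 O = 1.00759 × 2.00969 = 2.025.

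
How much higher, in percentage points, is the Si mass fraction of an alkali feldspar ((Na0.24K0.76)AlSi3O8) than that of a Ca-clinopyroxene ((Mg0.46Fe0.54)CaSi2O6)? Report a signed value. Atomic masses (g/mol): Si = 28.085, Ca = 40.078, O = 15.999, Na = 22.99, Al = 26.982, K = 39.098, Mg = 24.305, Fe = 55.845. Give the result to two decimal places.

Si in (Na0.24K0.76)AlSi3O8: molar mass 274.461 g/mol; 3×28.085 = 84.255 g → 30.70 wt%.
Si in (Mg0.46Fe0.54)CaSi2O6: molar mass 233.579 g/mol; 2×28.085 = 56.170 g → 24.05 wt%.
Difference = 30.70 − 24.05 = 6.65 percentage points.

6.65 percentage points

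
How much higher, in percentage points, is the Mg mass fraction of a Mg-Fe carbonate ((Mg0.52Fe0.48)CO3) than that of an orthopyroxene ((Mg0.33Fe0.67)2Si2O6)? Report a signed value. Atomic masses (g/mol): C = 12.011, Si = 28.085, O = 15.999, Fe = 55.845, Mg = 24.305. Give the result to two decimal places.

M((Mg0.52Fe0.48)CO3) = 99.452 g/mol, so wt% Mg = 12.639/99.452 × 100 = 12.71%.
M((Mg0.33Fe0.67)2Si2O6) = 243.038 g/mol, so wt% Mg = 16.041/243.038 × 100 = 6.60%.
12.71 − 6.60 = 6.11 pp.

6.11 percentage points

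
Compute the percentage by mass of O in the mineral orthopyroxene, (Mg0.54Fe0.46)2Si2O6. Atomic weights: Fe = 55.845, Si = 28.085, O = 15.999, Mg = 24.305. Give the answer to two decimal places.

41.77 weight percent

M((Mg0.54Fe0.46)2Si2O6) = 229.791 g/mol.
O contributes 6 × 15.999 = 95.994 g per mole.
95.994/229.791 = 0.4177 → 41.77%.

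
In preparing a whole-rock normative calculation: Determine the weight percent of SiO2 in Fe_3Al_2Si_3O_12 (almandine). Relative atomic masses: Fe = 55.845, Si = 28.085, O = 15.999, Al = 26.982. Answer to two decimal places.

M(Fe_3Al_2Si_3O_12) = 497.742 g/mol; M(SiO2) = 60.083 g/mol.
Moles SiO2 per formula unit = 3 Si ÷ 1 = 3.0000.
SiO2 fraction = (3.0000 × 60.083) / 497.742 = 180.249/497.742 = 0.3621.

36.21 wt%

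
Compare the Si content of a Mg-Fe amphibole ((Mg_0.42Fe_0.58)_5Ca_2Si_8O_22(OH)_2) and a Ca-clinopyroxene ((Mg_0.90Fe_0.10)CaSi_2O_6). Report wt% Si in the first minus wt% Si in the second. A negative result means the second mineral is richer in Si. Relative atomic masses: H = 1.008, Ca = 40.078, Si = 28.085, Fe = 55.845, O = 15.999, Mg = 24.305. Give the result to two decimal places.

-0.71 percentage points

M((Mg_0.42Fe_0.58)_5Ca_2Si_8O_22(OH)_2) = 903.819 g/mol, so wt% Si = 224.680/903.819 × 100 = 24.86%.
M((Mg_0.90Fe_0.10)CaSi_2O_6) = 219.701 g/mol, so wt% Si = 56.170/219.701 × 100 = 25.57%.
24.86 − 25.57 = -0.71 pp.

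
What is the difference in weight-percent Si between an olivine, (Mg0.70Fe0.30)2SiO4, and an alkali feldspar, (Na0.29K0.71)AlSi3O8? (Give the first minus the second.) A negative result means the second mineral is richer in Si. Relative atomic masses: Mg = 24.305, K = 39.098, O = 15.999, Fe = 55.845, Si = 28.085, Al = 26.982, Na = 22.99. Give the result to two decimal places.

-13.19 percentage points

First mineral: 28.085 g Si in 159.615 g formula = 17.60 wt% Si.
Second mineral: 84.255 g Si in 273.656 g formula = 30.79 wt% Si.
17.60% − 30.79% gives a difference of -13.19 percentage points.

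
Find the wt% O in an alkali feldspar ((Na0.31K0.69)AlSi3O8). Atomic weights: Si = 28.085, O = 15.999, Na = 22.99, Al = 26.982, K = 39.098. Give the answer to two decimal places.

46.83 weight percent

Molar mass of (Na0.31K0.69)AlSi3O8: 0.31×22.99 + 0.69×39.098 + 1×26.982 + 3×28.085 + 8×15.999 = 273.334 g/mol.
Mass of O per formula unit: 8 × 15.999 = 127.992 g.
Weight fraction O = 127.992 / 273.334 = 0.4683.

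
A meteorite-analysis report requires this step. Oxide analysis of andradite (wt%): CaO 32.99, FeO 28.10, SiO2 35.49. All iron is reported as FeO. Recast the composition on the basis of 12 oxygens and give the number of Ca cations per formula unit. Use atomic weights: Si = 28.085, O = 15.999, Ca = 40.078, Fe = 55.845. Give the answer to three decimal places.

3.267 Ca apfu

CaO (M=56.077): mol = 0.58830; Ca = 0.58830, O = 0.58830.
FeO (M=71.844): mol = 0.39113; Fe = 0.39113, O = 0.39113.
SiO2 (M=60.083): mol = 0.59068; Si = 0.59068, O = 1.18136.
ΣO = 2.16079; factor = 12/ΣO = 5.55352.
Ca apfu = 0.58830 × 5.55352 = 3.267.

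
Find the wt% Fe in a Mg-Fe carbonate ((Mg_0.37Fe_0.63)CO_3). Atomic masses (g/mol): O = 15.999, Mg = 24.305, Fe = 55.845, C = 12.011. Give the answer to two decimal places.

33.77 weight percent

M((Mg_0.37Fe_0.63)CO_3) = 104.183 g/mol.
Fe contributes 0.63 × 55.845 = 35.182 g per mole.
35.182/104.183 = 0.3377 → 33.77%.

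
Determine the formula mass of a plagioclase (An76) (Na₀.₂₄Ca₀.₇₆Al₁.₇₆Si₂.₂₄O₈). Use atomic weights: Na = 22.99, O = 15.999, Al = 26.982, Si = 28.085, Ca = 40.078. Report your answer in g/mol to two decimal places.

The formula mass is the sum 0.24(22.99) + 0.76(40.078) + 1.76(26.982) + 2.24(28.085) + 8(15.999).

274.37 g/mol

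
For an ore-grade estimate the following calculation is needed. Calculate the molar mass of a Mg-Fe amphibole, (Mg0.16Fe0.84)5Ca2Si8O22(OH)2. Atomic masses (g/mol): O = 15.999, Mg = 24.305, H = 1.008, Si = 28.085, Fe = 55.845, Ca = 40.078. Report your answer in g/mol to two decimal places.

Mg: 0.80 × 24.305 = 19.4440
Fe: 4.20 × 55.845 = 234.5490
Ca: 2 × 40.078 = 80.1560
Si: 8 × 28.085 = 224.6800
O: 24 × 15.999 = 383.9760
H: 2 × 1.008 = 2.0160
Summing the contributions gives the formula mass.

944.82 g/mol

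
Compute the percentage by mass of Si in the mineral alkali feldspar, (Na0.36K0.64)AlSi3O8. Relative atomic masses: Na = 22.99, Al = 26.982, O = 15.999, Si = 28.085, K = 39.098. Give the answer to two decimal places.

30.92 wt%

M((Na0.36K0.64)AlSi3O8) = 272.528 g/mol.
Si contributes 3 × 28.085 = 84.255 g per mole.
84.255/272.528 = 0.3092 → 30.92%.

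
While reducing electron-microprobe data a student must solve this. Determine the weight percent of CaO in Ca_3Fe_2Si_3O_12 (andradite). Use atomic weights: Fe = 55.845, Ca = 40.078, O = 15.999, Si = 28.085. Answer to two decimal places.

33.11 wt%

Formula mass = 508.167 g/mol.
3 Ca → 3.0000 mol CaO per formula unit; M(CaO) = 56.077, so CaO mass = 168.231 g.
168.231/508.167 × 100 = 33.11 wt%.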